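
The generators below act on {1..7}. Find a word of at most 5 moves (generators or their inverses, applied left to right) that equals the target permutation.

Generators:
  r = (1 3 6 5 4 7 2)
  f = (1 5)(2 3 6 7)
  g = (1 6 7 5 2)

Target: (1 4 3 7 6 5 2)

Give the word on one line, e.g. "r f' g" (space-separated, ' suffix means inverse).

f r r g r

  after f: (1 5)(2 3 6 7)
  after r: (1 4 7)(2 6)(3 5)
  after r: (1 7 3 4 2 5 6)
  after g: (1 5 7 3 4)
  after r: (1 4 3 7 6 5 2)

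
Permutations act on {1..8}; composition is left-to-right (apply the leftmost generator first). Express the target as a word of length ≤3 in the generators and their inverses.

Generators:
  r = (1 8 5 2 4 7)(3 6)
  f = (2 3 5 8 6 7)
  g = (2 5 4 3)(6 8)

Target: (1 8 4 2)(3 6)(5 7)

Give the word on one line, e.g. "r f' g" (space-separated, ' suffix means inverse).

  after f': (2 7 6 8 5 3)
  after g': (2 7 8)(4 5)
  after r: (1 8 4 2)(3 6)(5 7)

f' g' r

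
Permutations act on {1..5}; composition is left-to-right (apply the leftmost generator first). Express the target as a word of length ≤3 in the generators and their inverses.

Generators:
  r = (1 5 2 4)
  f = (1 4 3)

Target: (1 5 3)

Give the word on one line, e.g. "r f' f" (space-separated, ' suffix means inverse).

  after r': (1 4 2 5)
  after f': (2 5 3 4)
  after r: (1 5 3)

r' f' r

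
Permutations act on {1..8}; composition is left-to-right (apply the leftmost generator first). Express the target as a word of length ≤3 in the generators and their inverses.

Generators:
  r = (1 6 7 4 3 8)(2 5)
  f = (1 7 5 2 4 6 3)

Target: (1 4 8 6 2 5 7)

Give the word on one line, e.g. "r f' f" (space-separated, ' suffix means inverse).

r f r'

  after r: (1 6 7 4 3 8)(2 5)
  after f: (1 3 8 7 6 5 4)
  after r': (1 4 8 6 2 5 7)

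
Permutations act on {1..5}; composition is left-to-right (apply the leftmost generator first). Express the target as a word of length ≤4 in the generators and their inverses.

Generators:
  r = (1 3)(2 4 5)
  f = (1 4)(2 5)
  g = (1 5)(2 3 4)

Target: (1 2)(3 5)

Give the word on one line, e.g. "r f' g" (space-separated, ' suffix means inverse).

g r

  after g: (1 5)(2 3 4)
  after r: (1 2)(3 5)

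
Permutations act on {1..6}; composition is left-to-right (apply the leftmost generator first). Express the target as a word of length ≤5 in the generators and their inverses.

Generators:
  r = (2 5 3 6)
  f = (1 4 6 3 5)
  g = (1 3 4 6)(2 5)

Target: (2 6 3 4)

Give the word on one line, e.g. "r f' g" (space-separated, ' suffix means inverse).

f' f' r f g'

  after f': (1 5 3 6 4)
  after f': (1 3 4 5 6)
  after r: (1 6)(2 5)(3 4)
  after f: (1 3 6 4 5 2)
  after g': (2 6 3 4)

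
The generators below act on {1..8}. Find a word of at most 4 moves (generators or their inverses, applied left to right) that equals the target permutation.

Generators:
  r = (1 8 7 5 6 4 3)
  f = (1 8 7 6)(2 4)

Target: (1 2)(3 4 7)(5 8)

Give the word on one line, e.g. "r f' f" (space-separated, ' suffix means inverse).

  after r': (1 3 4 6 5 7 8)
  after f': (1 3 2 4 7)(5 8 6)
  after r': (1 4 8 5)(2 6 7 3)
  after f: (1 2)(3 4 7)(5 8)

r' f' r' f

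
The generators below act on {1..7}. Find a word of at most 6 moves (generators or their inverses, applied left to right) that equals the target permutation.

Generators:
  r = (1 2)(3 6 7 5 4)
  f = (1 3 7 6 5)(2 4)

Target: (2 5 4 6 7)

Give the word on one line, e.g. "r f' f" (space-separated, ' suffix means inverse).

r' f f r

  after r': (1 2)(3 4 5 7 6)
  after f: (1 4)(2 3)(5 6 7)
  after f: (1 2 7)(3 4)
  after r: (2 5 4 6 7)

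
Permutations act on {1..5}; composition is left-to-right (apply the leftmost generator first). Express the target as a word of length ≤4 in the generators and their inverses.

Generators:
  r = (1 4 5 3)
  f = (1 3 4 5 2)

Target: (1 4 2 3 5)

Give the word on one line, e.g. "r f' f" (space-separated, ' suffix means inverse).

f' f' f'

  after f': (1 2 5 4 3)
  after f': (1 5 3 2 4)
  after f': (1 4 2 3 5)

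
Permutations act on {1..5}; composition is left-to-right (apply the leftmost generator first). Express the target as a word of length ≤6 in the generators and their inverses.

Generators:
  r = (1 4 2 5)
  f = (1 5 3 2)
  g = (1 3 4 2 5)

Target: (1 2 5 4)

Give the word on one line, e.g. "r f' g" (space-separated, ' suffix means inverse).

g' f g' g' g'

  after g': (1 5 2 4 3)
  after f: (1 3 5)(2 4)
  after g': (2 3)
  after g': (1 5 2)(3 4)
  after g': (1 2 5 4)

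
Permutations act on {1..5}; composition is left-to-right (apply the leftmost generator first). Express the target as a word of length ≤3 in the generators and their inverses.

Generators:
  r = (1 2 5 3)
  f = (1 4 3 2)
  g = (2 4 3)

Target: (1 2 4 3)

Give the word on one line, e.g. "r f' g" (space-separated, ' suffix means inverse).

g' f'

  after g': (2 3 4)
  after f': (1 2 4 3)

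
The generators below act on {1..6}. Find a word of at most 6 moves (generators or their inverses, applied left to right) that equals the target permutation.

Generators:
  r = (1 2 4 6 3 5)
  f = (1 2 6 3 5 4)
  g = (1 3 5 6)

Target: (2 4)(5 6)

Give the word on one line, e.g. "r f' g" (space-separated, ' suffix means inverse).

  after g: (1 3 5 6)
  after r': (1 6 5 4 2)
  after r': (1 4)(2 5)(3 6)
  after f: (2 4)(5 6)

g r' r' f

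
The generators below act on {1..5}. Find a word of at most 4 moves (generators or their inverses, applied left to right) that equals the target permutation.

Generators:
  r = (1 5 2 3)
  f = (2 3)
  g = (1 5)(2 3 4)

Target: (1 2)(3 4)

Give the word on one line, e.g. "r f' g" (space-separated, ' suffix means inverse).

g r

  after g: (1 5)(2 3 4)
  after r: (1 2)(3 4)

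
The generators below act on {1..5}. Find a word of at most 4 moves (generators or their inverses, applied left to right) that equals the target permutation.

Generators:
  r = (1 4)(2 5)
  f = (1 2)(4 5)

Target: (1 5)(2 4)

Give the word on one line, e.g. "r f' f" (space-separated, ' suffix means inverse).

f r'

  after f: (1 2)(4 5)
  after r': (1 5)(2 4)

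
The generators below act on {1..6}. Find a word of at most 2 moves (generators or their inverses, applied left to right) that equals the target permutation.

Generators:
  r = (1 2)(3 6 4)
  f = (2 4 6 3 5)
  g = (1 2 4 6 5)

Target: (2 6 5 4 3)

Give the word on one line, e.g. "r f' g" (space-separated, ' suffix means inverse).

  after f: (2 4 6 3 5)
  after f: (2 6 5 4 3)

f f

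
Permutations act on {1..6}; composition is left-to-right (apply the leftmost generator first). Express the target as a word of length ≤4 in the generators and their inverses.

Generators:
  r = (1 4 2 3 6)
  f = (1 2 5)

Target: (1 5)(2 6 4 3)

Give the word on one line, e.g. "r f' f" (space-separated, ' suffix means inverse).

  after r: (1 4 2 3 6)
  after r: (1 2 6 4 3)
  after f: (1 5)(2 6 4 3)

r r f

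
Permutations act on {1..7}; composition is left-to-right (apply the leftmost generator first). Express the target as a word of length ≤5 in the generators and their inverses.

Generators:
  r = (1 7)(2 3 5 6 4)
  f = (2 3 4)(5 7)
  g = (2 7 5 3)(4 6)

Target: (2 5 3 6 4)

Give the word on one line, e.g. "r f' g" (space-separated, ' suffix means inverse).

r r f f

  after r: (1 7)(2 3 5 6 4)
  after r: (2 5 4 3 6)
  after f: (2 7 5)(3 6)
  after f: (2 5 3 6 4)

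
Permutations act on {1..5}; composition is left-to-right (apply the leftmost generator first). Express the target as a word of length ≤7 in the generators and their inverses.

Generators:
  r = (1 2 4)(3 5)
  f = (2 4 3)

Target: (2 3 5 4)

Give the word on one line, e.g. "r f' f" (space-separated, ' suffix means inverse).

r r r f f

  after r: (1 2 4)(3 5)
  after r: (1 4 2)
  after r: (3 5)
  after f: (2 4 3 5)
  after f: (2 3 5 4)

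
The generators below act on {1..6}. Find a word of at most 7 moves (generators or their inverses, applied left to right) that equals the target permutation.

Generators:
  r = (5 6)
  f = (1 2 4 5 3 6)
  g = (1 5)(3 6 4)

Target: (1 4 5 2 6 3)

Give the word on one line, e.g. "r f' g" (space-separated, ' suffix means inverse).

  after f': (1 6 3 5 4 2)
  after r: (1 5 4 2)(3 6)
  after g': (2 5 6 4)
  after f: (1 2 3 6 5)
  after f: (1 4 5 2 6 3)

f' r g' f f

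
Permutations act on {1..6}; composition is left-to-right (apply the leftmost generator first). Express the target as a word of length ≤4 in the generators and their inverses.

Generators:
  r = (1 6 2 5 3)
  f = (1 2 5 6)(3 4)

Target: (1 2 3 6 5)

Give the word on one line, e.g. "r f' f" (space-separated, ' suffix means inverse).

  after r: (1 6 2 5 3)
  after r: (1 2 3 6 5)

r r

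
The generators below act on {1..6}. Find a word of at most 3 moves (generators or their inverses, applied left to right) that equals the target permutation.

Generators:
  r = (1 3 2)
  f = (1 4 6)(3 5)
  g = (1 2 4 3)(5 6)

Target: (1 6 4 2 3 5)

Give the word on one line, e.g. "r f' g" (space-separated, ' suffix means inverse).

f' r'

  after f': (1 6 4)(3 5)
  after r': (1 6 4 2 3 5)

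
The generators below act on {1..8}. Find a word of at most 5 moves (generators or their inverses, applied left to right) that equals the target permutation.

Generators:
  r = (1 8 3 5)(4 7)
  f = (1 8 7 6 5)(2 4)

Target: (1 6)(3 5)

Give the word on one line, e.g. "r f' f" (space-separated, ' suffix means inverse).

  after f: (1 8 7 6 5)(2 4)
  after r': (2 7 6 3 8 4)
  after r': (1 5 3)(2 4)(6 8 7)
  after f': (1 6)(3 5)

f r' r' f'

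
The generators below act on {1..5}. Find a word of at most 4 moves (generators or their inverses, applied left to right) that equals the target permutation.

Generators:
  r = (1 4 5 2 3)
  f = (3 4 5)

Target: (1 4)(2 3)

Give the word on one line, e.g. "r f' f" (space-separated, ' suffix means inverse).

  after r': (1 3 2 5 4)
  after f': (1 5 3 2 4)
  after f': (1 4)(2 3)

r' f' f'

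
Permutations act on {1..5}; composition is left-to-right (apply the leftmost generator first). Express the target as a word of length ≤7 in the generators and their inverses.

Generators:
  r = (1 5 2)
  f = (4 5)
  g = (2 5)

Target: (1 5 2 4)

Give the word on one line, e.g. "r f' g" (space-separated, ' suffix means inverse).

r' f g' g' r'

  after r': (1 2 5)
  after f: (1 2 4 5)
  after g': (1 5)(2 4)
  after g': (1 2 4 5)
  after r': (1 5 2 4)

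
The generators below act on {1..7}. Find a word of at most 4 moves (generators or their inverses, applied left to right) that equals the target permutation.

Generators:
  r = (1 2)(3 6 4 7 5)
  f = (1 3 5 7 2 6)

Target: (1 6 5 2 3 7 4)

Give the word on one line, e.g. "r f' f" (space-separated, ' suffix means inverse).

r' f

  after r': (1 2)(3 5 7 4 6)
  after f: (1 6 5 2 3 7 4)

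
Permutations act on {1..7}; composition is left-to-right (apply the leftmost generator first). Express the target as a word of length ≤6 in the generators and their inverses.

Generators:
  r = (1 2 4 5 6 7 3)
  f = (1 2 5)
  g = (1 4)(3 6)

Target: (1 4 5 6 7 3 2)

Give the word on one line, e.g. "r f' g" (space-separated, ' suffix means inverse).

g' f r' f' g'

  after g': (1 4)(3 6)
  after f: (1 4 2 5)(3 6)
  after r': (1 2 4)(3 5)(6 7)
  after f': (2 4 5 3)(6 7)
  after g': (1 4 5 6 7 3 2)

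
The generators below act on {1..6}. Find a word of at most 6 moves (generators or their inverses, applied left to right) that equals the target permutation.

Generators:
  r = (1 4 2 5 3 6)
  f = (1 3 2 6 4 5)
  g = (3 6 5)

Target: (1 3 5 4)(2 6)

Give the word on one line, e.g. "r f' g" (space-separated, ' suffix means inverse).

  after g': (3 5 6)
  after g': (3 6 5)
  after f': (1 5)(2 3)(4 6)
  after r: (1 3 5 4)(2 6)

g' g' f' r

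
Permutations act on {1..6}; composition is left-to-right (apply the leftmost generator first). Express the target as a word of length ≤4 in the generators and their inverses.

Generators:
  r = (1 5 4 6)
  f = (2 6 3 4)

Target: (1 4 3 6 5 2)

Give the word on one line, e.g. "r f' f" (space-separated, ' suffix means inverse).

r f r

  after r: (1 5 4 6)
  after f: (1 5 2 6)(3 4)
  after r: (1 4 3 6 5 2)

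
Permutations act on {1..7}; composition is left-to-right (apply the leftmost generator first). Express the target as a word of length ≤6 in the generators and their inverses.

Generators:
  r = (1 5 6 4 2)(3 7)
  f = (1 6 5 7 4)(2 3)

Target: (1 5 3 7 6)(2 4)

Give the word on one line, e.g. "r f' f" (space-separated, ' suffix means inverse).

  after f': (1 4 7 5 6)(2 3)
  after f': (1 7 6 4 5)
  after f': (1 5 4 6 7)(2 3)
  after f': (1 6 5 7 4)
  after r': (1 5 3 7 6)(2 4)

f' f' f' f' r'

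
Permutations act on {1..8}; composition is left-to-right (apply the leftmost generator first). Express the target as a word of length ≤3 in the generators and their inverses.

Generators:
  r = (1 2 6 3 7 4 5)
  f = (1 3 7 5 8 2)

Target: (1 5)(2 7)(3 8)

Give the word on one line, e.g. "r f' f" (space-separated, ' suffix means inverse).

f f f

  after f: (1 3 7 5 8 2)
  after f: (1 7 8)(2 3 5)
  after f: (1 5)(2 7)(3 8)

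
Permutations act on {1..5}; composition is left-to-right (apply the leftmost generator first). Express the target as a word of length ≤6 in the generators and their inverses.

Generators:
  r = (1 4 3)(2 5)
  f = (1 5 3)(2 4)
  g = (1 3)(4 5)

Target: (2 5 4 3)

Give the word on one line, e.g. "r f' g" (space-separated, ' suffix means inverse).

  after g': (1 3)(4 5)
  after r': (1 4 2 5)
  after r': (3 4 5)
  after g': (1 3 5)
  after r: (2 5 4 3)

g' r' r' g' r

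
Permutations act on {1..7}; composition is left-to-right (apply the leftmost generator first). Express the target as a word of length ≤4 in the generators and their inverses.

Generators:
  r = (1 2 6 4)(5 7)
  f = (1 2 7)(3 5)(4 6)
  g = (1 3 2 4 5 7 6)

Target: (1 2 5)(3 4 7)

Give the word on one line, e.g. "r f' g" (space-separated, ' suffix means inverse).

  after g: (1 3 2 4 5 7 6)
  after r': (1 3)(2 6 4 7)
  after g': (2 7 3 6)(4 5)
  after r: (1 2 5)(3 4 7)

g r' g' r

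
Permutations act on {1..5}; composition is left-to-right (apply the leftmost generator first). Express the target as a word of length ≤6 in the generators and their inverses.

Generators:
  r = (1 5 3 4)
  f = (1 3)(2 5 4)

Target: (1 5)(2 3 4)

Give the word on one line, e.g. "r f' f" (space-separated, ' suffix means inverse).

r' r' f f r'

  after r': (1 4 3 5)
  after r': (1 3)(4 5)
  after f: (2 5)
  after f: (1 3)(2 4)
  after r': (1 5)(2 3 4)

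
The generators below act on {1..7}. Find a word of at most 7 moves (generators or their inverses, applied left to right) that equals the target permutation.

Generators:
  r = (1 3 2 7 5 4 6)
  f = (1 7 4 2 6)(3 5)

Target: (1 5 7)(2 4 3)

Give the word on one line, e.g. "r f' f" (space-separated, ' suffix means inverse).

  after r': (1 6 4 5 7 2 3)
  after r': (1 4 7 3 6 5 2)
  after f: (1 2 7 5 6 3)
  after r': (1 3 6)(4 5)
  after f': (1 5 7)(2 4 3)

r' r' f r' f'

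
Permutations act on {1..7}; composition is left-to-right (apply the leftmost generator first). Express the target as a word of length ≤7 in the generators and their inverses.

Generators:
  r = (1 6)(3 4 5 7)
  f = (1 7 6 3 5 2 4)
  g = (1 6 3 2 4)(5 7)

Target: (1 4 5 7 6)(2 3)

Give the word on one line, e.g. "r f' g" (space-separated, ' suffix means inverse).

  after r': (1 6)(3 7 5 4)
  after g': (2 3 5)(4 6)
  after f: (1 7 6)(2 5 4 3)
  after r: (1 3 2 7)
  after r: (1 4 5 7 6)(2 3)

r' g' f r r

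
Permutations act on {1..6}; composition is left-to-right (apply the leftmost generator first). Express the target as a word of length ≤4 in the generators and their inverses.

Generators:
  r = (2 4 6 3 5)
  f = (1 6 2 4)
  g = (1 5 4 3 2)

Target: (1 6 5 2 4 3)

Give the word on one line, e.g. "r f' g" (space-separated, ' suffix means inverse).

  after r': (2 5 3 6 4)
  after g': (1 2)(3 6 5 4)
  after f': (1 6 5 2 4 3)

r' g' f'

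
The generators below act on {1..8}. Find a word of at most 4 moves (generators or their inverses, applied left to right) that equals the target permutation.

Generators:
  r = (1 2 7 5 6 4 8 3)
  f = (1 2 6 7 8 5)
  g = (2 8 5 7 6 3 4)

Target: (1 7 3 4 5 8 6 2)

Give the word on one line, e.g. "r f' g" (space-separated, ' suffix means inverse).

  after r': (1 3 8 4 6 5 7 2)
  after g': (1 6 8 3 2)(4 7)
  after g': (1 7 3 4 5 8 6 2)

r' g' g'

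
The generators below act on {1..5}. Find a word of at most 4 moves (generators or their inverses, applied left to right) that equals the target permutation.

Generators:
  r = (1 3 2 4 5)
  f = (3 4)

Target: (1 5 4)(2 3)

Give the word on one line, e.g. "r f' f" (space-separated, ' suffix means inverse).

  after f: (3 4)
  after r': (1 5 4)(2 3)

f r'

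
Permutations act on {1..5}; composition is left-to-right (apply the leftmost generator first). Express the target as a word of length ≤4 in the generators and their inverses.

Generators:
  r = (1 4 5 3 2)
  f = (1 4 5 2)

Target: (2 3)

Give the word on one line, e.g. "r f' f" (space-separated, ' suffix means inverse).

r' f

  after r': (1 2 3 5 4)
  after f: (2 3)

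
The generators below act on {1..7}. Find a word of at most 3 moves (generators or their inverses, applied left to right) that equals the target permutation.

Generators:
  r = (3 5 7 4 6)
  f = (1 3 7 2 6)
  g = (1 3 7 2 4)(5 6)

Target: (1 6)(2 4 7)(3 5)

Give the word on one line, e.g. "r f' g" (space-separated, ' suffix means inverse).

f r'

  after f: (1 3 7 2 6)
  after r': (1 6)(2 4 7)(3 5)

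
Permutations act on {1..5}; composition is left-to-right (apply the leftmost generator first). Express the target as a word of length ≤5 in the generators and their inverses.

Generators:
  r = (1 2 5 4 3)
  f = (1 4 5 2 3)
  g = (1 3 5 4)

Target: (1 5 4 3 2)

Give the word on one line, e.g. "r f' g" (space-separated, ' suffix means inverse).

  after g: (1 3 5 4)
  after r: (2 5 3 4)
  after g': (1 4 2 3 5)
  after f: (1 5 4 3 2)

g r g' f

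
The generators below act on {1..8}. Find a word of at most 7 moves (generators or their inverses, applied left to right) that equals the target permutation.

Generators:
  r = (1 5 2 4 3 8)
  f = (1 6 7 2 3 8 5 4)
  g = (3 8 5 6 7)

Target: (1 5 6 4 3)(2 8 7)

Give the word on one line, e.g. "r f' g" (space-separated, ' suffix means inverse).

  after f': (1 4 5 8 3 2 7 6)
  after r': (1 2 7 6 8 4)(3 5)
  after f: (1 3 4 6 5 8)
  after f: (1 8 6 4 7 2 3)
  after g: (1 5 6 4 3)(2 8 7)

f' r' f f g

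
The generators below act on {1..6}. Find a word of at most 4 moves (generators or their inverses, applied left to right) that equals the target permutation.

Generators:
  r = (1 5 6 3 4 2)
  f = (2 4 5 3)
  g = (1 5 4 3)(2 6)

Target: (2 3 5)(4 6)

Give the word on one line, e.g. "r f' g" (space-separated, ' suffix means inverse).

  after r: (1 5 6 3 4 2)
  after g': (2 3 5)(4 6)

r g'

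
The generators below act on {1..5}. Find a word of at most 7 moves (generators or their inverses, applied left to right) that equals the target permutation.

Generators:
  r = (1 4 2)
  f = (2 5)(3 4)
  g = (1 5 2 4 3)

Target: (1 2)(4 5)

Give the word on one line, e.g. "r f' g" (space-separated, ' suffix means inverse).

  after r': (1 2 4)
  after g: (1 4 5 2 3)
  after r': (2 3)(4 5)
  after g: (1 5 3 4 2)
  after f': (1 2)(4 5)

r' g r' g f'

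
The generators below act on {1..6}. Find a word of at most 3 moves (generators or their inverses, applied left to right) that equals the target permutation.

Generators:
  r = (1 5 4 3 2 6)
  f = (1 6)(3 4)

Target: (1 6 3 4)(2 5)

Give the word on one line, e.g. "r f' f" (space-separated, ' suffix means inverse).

  after r': (1 6 2 3 4 5)
  after f': (2 4 5 6)
  after r': (1 6 3 4)(2 5)

r' f' r'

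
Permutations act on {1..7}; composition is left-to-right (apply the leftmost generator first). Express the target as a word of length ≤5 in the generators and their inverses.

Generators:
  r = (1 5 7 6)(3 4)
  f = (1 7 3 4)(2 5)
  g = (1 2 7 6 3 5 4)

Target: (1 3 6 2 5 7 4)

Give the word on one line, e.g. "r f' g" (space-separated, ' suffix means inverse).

r g r'

  after r: (1 5 7 6)(3 4)
  after g: (1 4 5 6 2 7 3)
  after r': (1 3 6 2 5 7 4)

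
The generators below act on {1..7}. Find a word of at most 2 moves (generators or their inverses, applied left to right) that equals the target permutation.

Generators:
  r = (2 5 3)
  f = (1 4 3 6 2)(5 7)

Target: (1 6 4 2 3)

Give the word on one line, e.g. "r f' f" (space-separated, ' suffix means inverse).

  after f': (1 2 6 3 4)(5 7)
  after f': (1 6 4 2 3)

f' f'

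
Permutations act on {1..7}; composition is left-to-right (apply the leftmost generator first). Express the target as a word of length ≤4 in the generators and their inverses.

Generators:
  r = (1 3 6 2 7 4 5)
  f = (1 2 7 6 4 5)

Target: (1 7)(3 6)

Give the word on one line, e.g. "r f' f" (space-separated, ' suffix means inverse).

r f' r f'

  after r: (1 3 6 2 7 4 5)
  after f': (1 3 7 6)
  after r: (1 6 3 4 5)(2 7)
  after f': (1 7)(3 6)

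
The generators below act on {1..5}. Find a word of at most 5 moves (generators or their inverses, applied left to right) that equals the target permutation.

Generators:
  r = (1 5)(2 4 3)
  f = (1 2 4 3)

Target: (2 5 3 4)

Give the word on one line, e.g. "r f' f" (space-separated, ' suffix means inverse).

  after r': (1 5)(2 3 4)
  after f: (1 5 2)
  after r': (2 5 3 4)

r' f r'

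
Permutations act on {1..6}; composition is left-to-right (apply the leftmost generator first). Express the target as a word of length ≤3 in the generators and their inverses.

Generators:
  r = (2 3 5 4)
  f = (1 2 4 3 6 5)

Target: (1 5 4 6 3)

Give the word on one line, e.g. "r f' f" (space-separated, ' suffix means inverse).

  after r': (2 4 5 3)
  after f': (1 5 4 6 3)

r' f'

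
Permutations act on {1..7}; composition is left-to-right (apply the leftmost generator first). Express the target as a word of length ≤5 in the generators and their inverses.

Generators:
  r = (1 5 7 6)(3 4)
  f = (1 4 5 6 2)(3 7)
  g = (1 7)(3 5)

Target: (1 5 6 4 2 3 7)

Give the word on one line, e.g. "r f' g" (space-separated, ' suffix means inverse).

g f' r' f

  after g: (1 7)(3 5)
  after f': (1 3 4)(2 6 5 7)
  after r': (1 4 6)(2 7)
  after f: (1 5 6 4 2 3 7)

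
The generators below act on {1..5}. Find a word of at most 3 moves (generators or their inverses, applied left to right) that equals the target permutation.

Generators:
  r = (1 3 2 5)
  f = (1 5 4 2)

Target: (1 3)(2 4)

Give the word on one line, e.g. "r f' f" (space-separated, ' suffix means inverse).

r f

  after r: (1 3 2 5)
  after f: (1 3)(2 4)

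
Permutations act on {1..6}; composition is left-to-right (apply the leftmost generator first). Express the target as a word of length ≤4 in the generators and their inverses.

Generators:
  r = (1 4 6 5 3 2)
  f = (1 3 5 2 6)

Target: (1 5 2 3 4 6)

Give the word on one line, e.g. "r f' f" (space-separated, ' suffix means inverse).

f' r

  after f': (1 6 2 5 3)
  after r: (1 5 2 3 4 6)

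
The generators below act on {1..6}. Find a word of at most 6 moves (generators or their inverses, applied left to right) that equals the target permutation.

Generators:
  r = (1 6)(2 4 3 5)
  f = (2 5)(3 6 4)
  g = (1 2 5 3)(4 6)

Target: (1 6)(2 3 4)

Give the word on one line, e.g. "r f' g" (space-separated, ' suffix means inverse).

f' f' f' r'

  after f': (2 5)(3 4 6)
  after f': (3 6 4)
  after f': (2 5)
  after r': (1 6)(2 3 4)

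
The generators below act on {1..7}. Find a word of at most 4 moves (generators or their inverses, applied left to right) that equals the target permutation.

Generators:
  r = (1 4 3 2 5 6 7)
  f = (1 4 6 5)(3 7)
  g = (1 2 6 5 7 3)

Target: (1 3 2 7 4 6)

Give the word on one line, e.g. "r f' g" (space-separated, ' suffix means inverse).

  after f: (1 4 6 5)(3 7)
  after r': (2 3 6)(4 5 7)
  after g': (1 3 2 7 4 6)

f r' g'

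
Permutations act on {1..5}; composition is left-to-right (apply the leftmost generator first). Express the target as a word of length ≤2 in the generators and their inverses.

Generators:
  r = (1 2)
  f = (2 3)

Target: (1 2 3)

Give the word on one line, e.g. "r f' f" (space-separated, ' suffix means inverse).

  after f: (2 3)
  after r': (1 2 3)

f r'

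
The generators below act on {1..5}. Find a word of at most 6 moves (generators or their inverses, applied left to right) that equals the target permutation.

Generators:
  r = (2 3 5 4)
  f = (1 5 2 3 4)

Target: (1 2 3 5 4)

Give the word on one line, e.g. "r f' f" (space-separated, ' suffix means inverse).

  after r': (2 4 5 3)
  after f: (1 5 4 2)
  after f: (1 2 5)(3 4)
  after r: (1 3 2 4 5)
  after f': (1 2 3 5 4)

r' f f r f'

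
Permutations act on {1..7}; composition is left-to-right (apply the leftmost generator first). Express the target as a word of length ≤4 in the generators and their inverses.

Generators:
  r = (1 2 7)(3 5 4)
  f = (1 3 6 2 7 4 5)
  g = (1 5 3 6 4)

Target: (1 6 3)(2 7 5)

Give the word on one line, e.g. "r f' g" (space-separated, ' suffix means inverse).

g' r g

  after g': (1 4 6 3 5)
  after r: (1 3 4 6 5 2 7)
  after g: (1 6 3)(2 7 5)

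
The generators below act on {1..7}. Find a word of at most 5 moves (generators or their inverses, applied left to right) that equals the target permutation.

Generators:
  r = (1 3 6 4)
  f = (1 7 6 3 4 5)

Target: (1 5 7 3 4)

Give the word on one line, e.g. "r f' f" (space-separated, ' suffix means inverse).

  after r': (1 4 6 3)
  after f': (1 3 5 4 7)
  after r': (3 5 6)(4 7)
  after f': (1 5 7 3 4)

r' f' r' f'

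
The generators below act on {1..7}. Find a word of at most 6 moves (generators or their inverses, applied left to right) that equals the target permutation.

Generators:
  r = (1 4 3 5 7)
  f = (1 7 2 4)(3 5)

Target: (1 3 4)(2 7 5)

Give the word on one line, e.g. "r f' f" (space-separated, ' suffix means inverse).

  after r: (1 4 3 5 7)
  after r: (1 3 7 4 5)
  after r: (1 5 4 7 3)
  after f': (1 3 4)(2 7 5)

r r r f'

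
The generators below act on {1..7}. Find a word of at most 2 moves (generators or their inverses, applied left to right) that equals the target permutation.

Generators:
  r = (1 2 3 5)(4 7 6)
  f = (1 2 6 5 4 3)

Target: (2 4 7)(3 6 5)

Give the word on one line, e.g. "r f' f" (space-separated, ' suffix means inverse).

  after r: (1 2 3 5)(4 7 6)
  after f': (2 4 7)(3 6 5)

r f'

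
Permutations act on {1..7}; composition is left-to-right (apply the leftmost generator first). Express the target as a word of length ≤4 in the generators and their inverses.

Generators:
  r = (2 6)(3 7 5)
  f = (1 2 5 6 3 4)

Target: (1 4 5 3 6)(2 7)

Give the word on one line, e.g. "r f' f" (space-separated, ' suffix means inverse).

r' f' r'

  after r': (2 6)(3 5 7)
  after f': (1 4 3 2 5 7 6)
  after r': (1 4 5 3 6)(2 7)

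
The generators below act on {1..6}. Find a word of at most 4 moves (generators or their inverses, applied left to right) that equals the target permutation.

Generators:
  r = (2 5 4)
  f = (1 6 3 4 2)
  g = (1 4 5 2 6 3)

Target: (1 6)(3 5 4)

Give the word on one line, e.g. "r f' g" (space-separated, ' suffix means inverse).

f f g'

  after f: (1 6 3 4 2)
  after f: (1 3 2 6 4)
  after g': (1 6)(3 5 4)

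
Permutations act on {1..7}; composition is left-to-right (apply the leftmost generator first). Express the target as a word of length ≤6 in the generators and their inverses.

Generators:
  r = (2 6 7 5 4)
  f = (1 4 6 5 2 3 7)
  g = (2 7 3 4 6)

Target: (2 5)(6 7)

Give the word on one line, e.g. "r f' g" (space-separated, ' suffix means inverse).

  after g': (2 6 4 3 7)
  after g': (2 4 7 6 3)
  after r': (2 5 7)(3 4 6)
  after g': (2 5)(6 7)

g' g' r' g'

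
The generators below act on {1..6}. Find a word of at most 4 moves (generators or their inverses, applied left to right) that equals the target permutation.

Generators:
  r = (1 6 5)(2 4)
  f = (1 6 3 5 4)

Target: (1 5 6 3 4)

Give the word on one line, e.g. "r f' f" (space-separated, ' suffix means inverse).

f' r r f'

  after f': (1 4 5 3 6)
  after r: (1 2 4)(3 5)
  after r: (1 4 6 5 3)
  after f': (1 5 6 3 4)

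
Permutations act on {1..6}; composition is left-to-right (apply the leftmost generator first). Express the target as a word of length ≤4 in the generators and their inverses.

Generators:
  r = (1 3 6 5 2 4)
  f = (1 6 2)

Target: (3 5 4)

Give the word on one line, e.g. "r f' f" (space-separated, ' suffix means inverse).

r f r'

  after r: (1 3 6 5 2 4)
  after f: (1 3 2 4 6 5)
  after r': (3 5 4)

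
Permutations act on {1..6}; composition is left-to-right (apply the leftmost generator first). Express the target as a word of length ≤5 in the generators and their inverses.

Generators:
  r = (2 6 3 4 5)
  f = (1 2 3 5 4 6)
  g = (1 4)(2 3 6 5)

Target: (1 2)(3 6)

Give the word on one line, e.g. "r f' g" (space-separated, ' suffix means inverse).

g' r' g'

  after g': (1 4)(2 5 6 3)
  after r': (1 3 5 2 4)
  after g': (1 2)(3 6)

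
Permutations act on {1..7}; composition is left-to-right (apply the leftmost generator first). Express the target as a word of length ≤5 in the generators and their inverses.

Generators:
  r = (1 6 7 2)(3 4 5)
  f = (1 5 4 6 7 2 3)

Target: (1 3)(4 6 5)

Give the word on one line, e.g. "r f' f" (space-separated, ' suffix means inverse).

r r r f

  after r: (1 6 7 2)(3 4 5)
  after r: (1 7)(2 6)(3 5 4)
  after r: (1 2 7 6)
  after f: (1 3)(4 6 5)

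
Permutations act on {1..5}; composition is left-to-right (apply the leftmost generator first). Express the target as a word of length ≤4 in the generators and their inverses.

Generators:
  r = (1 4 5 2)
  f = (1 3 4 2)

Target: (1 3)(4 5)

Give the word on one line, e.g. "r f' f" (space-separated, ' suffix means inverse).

r f'

  after r: (1 4 5 2)
  after f': (1 3)(4 5)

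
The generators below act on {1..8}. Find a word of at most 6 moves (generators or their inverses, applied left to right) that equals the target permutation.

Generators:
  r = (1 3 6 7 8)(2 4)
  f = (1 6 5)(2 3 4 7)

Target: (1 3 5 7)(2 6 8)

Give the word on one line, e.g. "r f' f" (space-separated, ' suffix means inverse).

f r f r' f'

  after f: (1 6 5)(2 3 4 7)
  after r: (1 7 4 8)(2 6 5 3)
  after f: (1 2 5 4 8 6)
  after r': (1 4 7 6 8 3)(2 5)
  after f': (1 3 5 7)(2 6 8)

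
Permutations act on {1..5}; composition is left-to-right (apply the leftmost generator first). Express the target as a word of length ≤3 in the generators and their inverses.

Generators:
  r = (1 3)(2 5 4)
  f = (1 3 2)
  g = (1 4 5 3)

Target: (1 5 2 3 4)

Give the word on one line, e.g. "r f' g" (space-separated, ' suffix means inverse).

  after g': (1 3 5 4)
  after f: (1 2)(3 5 4)
  after r: (1 5 2 3 4)

g' f r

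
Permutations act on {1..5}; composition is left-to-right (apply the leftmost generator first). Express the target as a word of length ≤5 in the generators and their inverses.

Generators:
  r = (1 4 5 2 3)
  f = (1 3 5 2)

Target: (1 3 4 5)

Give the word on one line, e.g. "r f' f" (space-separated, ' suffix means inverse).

  after r': (1 3 2 5 4)
  after r': (1 2 4 3 5)
  after f': (1 5 2 4)
  after r: (1 2 5 3)
  after r: (1 3 4 5)

r' r' f' r r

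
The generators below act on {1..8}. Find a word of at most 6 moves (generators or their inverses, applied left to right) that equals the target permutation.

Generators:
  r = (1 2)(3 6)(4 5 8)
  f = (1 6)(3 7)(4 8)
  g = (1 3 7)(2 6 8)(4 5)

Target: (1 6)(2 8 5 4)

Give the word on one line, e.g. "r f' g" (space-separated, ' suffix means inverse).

  after r: (1 2)(3 6)(4 5 8)
  after r: (4 8 5)
  after g': (1 7 3)(2 8 4 6)
  after f: (1 3 6 2 4)
  after r': (1 6)(2 8 5 4)

r r g' f r'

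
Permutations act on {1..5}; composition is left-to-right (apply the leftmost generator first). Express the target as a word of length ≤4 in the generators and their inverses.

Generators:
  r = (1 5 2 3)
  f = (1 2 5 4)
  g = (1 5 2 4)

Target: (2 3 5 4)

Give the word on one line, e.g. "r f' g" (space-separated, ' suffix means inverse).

  after f': (1 4 5 2)
  after r': (1 4)(2 3)
  after f: (2 3 5 4)

f' r' f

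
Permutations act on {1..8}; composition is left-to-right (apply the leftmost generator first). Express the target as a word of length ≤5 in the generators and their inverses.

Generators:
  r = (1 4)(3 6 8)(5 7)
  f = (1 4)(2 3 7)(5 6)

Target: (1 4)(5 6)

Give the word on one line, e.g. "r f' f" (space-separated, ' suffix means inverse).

f f f

  after f: (1 4)(2 3 7)(5 6)
  after f: (2 7 3)
  after f: (1 4)(5 6)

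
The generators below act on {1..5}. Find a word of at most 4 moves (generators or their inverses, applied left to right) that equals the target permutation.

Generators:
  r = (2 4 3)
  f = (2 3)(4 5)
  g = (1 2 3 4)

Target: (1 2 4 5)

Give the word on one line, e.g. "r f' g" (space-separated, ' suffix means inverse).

  after f: (2 3)(4 5)
  after g: (1 2 4 5)

f g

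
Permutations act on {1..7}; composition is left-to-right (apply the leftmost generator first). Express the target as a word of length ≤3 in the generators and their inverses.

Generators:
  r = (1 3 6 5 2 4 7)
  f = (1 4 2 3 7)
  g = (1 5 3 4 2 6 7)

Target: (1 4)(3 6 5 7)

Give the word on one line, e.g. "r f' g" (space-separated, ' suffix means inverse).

g' r'

  after g': (1 7 6 2 4 3 5)
  after r': (1 4)(3 6 5 7)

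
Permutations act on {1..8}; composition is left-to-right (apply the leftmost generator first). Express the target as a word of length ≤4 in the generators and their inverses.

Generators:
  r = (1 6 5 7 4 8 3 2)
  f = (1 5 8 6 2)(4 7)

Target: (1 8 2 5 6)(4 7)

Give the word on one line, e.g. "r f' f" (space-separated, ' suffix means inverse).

f' f' f'

  after f': (1 2 6 8 5)(4 7)
  after f': (1 6 5 2 8)
  after f': (1 8 2 5 6)(4 7)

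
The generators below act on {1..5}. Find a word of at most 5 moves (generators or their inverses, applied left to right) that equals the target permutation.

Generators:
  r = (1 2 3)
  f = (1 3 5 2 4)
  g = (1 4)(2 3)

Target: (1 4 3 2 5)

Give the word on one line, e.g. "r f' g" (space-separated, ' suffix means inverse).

  after f: (1 3 5 2 4)
  after g': (1 2)(3 5)
  after r: (1 3 5)
  after f': (2 5 4)
  after g: (1 4 3 2 5)

f g' r f' g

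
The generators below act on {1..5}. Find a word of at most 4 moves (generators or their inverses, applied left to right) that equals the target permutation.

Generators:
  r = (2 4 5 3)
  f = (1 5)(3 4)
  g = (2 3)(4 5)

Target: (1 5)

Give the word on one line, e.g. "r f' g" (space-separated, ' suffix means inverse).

g r f'

  after g: (2 3)(4 5)
  after r: (3 4)
  after f': (1 5)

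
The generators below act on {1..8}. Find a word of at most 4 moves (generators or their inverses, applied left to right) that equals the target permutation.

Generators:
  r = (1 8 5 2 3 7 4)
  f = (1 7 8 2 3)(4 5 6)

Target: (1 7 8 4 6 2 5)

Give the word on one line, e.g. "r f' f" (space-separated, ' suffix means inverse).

f' r

  after f': (1 3 2 8 7)(4 6 5)
  after r: (1 7 8 4 6 2 5)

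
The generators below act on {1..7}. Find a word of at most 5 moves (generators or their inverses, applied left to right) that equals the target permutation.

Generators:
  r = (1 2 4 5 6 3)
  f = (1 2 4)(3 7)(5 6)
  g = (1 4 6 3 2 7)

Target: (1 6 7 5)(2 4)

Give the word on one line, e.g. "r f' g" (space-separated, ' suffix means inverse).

f r g r g'

  after f: (1 2 4)(3 7)(5 6)
  after r: (1 4 2 5 3 7)
  after g: (1 6 3)(2 5)(4 7)
  after r: (1 3 2 6)(4 7 5)
  after g': (1 6 7 5)(2 4)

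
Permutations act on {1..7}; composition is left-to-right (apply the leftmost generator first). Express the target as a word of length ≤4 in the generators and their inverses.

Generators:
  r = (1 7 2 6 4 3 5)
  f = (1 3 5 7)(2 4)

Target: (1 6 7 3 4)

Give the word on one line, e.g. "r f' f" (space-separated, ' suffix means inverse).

  after f: (1 3 5 7)(2 4)
  after r': (1 4 7 5)(2 6)
  after r': (1 6 7 3 4)

f r' r'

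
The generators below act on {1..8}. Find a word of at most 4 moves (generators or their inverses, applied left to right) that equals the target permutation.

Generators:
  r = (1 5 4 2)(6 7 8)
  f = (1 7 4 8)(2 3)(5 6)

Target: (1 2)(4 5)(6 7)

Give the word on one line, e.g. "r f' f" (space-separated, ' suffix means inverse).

r' f' f'

  after r': (1 2 4 5)(6 8 7)
  after f': (1 3 2 7 5 8)(4 6)
  after f': (1 2)(4 5)(6 7)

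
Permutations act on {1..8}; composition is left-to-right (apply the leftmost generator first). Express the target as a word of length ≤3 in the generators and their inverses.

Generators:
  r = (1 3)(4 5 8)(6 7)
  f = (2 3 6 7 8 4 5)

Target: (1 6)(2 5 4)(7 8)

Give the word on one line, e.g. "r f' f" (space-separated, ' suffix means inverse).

f' r' f

  after f': (2 5 4 8 7 6 3)
  after r': (1 3 2 4 5 8 6)
  after f: (1 6)(2 5 4)(7 8)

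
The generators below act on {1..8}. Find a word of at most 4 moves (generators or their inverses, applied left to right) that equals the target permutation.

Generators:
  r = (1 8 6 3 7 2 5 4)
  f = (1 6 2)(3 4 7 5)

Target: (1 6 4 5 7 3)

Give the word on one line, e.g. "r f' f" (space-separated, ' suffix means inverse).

  after r: (1 8 6 3 7 2 5 4)
  after f': (1 8)(2 7 6 5 3 4)
  after r: (1 6 4 5 7 3)

r f' r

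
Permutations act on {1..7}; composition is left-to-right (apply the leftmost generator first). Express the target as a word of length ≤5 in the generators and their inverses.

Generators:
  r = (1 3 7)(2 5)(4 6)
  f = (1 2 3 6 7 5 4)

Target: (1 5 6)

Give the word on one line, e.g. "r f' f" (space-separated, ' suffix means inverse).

  after r': (1 7 3)(2 5)(4 6)
  after f': (1 6 5)(2 7)(3 4)
  after r': (1 4)(2 3 6)(5 7)
  after f': (1 5 6)

r' f' r' f'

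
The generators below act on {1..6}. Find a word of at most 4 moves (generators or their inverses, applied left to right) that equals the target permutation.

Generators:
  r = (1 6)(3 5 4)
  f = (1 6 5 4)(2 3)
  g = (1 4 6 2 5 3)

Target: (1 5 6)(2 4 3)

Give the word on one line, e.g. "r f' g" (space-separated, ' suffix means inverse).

g' g'

  after g': (1 3 5 2 6 4)
  after g': (1 5 6)(2 4 3)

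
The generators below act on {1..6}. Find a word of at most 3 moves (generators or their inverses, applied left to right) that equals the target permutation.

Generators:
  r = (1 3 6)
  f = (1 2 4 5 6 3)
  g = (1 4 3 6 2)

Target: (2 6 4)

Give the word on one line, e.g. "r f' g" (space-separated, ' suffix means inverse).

g' r' g

  after g': (1 2 6 3 4)
  after r': (1 2 3 4 6)
  after g: (2 6 4)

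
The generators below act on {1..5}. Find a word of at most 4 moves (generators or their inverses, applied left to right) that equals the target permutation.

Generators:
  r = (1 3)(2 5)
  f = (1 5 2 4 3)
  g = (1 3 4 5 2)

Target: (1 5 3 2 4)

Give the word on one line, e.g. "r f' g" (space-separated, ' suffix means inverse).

  after r: (1 3)(2 5)
  after f: (3 5 4)
  after f: (1 5 3 2 4)

r f f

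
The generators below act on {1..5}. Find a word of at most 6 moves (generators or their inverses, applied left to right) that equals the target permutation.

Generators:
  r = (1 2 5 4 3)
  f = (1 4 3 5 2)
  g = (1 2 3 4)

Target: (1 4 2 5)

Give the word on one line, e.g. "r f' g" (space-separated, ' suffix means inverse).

  after r': (1 3 4 5 2)
  after f': (1 4 3)
  after g: (2 3)
  after r': (1 3)(2 4 5)
  after r': (1 4 2 5)

r' f' g r' r'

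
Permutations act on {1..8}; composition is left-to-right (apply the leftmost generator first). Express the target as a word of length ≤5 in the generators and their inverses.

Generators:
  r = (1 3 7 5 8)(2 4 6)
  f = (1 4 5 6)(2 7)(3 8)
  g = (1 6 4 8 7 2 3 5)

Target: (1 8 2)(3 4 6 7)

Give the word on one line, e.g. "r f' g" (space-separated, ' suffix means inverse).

  after r: (1 3 7 5 8)(2 4 6)
  after g: (1 5 7)(2 8 6 3)
  after r: (1 8 2)(3 4 6 7)

r g r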